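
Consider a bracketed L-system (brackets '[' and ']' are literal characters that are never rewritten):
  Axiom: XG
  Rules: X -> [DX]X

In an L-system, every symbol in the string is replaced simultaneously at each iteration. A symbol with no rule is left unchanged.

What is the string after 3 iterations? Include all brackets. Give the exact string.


Step 0: XG
Step 1: [DX]XG
Step 2: [D[DX]X][DX]XG
Step 3: [D[D[DX]X][DX]X][D[DX]X][DX]XG

Answer: [D[D[DX]X][DX]X][D[DX]X][DX]XG


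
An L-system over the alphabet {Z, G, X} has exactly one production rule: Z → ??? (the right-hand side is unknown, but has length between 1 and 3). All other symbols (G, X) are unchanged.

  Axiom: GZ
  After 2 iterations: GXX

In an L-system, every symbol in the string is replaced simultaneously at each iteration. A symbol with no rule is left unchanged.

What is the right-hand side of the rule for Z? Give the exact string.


Answer: XX

Derivation:
Trying Z → XX:
  Step 0: GZ
  Step 1: GXX
  Step 2: GXX
Matches the given result.


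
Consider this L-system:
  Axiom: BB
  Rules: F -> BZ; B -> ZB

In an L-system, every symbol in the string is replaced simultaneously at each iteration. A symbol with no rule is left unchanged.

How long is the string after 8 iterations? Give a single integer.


Step 0: length = 2
Step 1: length = 4
Step 2: length = 6
Step 3: length = 8
Step 4: length = 10
Step 5: length = 12
Step 6: length = 14
Step 7: length = 16
Step 8: length = 18

Answer: 18


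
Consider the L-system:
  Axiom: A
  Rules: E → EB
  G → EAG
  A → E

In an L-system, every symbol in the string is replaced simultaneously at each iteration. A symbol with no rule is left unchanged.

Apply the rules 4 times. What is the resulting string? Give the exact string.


Step 0: A
Step 1: E
Step 2: EB
Step 3: EBB
Step 4: EBBB

Answer: EBBB


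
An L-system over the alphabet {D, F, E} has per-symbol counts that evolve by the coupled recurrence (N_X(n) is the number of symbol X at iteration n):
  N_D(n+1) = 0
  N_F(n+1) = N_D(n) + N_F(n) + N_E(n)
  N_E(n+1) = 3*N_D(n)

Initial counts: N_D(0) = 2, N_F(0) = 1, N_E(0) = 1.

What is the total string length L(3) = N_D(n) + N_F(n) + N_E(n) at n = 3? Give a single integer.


Step 0: N_D=2, N_F=1, N_E=1, L=4
Step 1: N_D=0, N_F=4, N_E=6, L=10
Step 2: N_D=0, N_F=10, N_E=0, L=10
Step 3: N_D=0, N_F=10, N_E=0, L=10

Answer: 10


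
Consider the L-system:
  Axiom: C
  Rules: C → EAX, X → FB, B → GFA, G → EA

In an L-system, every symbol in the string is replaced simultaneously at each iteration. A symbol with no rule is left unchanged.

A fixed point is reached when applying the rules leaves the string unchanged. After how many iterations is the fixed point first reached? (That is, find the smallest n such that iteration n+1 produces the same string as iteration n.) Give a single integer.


Answer: 4

Derivation:
Step 0: C
Step 1: EAX
Step 2: EAFB
Step 3: EAFGFA
Step 4: EAFEAFA
Step 5: EAFEAFA  (unchanged — fixed point at step 4)


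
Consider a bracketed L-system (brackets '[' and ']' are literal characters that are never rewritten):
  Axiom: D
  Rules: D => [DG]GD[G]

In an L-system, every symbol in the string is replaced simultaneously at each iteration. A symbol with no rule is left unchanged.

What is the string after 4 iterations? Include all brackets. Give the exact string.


Step 0: D
Step 1: [DG]GD[G]
Step 2: [[DG]GD[G]G]G[DG]GD[G][G]
Step 3: [[[DG]GD[G]G]G[DG]GD[G][G]G]G[[DG]GD[G]G]G[DG]GD[G][G][G]
Step 4: [[[[DG]GD[G]G]G[DG]GD[G][G]G]G[[DG]GD[G]G]G[DG]GD[G][G][G]G]G[[[DG]GD[G]G]G[DG]GD[G][G]G]G[[DG]GD[G]G]G[DG]GD[G][G][G][G]

Answer: [[[[DG]GD[G]G]G[DG]GD[G][G]G]G[[DG]GD[G]G]G[DG]GD[G][G][G]G]G[[[DG]GD[G]G]G[DG]GD[G][G]G]G[[DG]GD[G]G]G[DG]GD[G][G][G][G]


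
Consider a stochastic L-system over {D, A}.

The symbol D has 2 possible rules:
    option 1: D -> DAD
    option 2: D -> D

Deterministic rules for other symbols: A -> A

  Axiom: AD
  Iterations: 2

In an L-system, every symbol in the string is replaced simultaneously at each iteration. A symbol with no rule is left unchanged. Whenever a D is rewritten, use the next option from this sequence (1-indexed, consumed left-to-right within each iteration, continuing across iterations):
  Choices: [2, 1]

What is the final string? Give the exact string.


Answer: ADAD

Derivation:
Step 0: AD
Step 1: AD  (used choices [2])
Step 2: ADAD  (used choices [1])


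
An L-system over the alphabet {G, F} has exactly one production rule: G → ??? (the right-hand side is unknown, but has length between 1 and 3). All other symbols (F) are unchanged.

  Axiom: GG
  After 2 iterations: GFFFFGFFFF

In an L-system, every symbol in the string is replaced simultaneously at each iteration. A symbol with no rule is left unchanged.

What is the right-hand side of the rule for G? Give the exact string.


Trying G → GFF:
  Step 0: GG
  Step 1: GFFGFF
  Step 2: GFFFFGFFFF
Matches the given result.

Answer: GFF


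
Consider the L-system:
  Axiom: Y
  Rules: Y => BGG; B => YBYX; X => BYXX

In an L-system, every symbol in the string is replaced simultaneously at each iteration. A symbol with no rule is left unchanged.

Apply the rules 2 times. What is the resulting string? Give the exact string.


Answer: YBYXGG

Derivation:
Step 0: Y
Step 1: BGG
Step 2: YBYXGG


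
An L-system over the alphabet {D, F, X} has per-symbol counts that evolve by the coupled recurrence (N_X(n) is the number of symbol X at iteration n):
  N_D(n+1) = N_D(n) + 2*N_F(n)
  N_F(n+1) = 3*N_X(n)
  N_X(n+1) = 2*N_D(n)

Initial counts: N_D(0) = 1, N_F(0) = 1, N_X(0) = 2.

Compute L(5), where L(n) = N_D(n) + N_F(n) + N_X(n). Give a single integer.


Answer: 531

Derivation:
Step 0: N_D=1, N_F=1, N_X=2, L=4
Step 1: N_D=3, N_F=6, N_X=2, L=11
Step 2: N_D=15, N_F=6, N_X=6, L=27
Step 3: N_D=27, N_F=18, N_X=30, L=75
Step 4: N_D=63, N_F=90, N_X=54, L=207
Step 5: N_D=243, N_F=162, N_X=126, L=531


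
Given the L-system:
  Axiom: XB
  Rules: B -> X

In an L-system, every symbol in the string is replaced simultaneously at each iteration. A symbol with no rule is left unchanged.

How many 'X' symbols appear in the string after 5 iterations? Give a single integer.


Answer: 2

Derivation:
Step 0: XB  (1 'X')
Step 1: XX  (2 'X')
Step 2: XX  (2 'X')
Step 3: XX  (2 'X')
Step 4: XX  (2 'X')
Step 5: XX  (2 'X')


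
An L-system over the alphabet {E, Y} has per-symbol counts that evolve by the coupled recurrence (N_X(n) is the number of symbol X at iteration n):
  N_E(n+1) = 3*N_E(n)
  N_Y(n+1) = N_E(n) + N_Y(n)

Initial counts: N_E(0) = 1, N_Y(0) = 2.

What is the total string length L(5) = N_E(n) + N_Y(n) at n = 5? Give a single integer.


Step 0: N_E=1, N_Y=2, L=3
Step 1: N_E=3, N_Y=3, L=6
Step 2: N_E=9, N_Y=6, L=15
Step 3: N_E=27, N_Y=15, L=42
Step 4: N_E=81, N_Y=42, L=123
Step 5: N_E=243, N_Y=123, L=366

Answer: 366


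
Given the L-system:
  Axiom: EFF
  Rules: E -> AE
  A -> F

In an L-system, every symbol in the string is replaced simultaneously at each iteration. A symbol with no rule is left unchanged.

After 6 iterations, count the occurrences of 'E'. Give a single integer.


Answer: 1

Derivation:
Step 0: EFF  (1 'E')
Step 1: AEFF  (1 'E')
Step 2: FAEFF  (1 'E')
Step 3: FFAEFF  (1 'E')
Step 4: FFFAEFF  (1 'E')
Step 5: FFFFAEFF  (1 'E')
Step 6: FFFFFAEFF  (1 'E')


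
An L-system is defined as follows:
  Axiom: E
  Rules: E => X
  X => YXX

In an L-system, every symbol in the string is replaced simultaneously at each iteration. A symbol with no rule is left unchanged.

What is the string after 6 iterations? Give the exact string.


Step 0: E
Step 1: X
Step 2: YXX
Step 3: YYXXYXX
Step 4: YYYXXYXXYYXXYXX
Step 5: YYYYXXYXXYYXXYXXYYYXXYXXYYXXYXX
Step 6: YYYYYXXYXXYYXXYXXYYYXXYXXYYXXYXXYYYYXXYXXYYXXYXXYYYXXYXXYYXXYXX

Answer: YYYYYXXYXXYYXXYXXYYYXXYXXYYXXYXXYYYYXXYXXYYXXYXXYYYXXYXXYYXXYXX


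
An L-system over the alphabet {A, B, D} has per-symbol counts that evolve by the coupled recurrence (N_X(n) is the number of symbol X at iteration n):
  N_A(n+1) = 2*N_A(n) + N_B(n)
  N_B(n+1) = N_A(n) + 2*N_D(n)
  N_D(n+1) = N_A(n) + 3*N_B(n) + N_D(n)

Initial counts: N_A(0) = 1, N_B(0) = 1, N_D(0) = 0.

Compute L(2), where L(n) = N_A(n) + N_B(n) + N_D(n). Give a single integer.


Answer: 28

Derivation:
Step 0: N_A=1, N_B=1, N_D=0, L=2
Step 1: N_A=3, N_B=1, N_D=4, L=8
Step 2: N_A=7, N_B=11, N_D=10, L=28


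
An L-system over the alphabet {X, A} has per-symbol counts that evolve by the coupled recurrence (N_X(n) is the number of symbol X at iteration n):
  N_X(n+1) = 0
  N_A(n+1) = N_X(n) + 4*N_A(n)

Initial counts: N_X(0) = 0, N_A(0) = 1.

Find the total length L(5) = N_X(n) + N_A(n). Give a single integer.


Answer: 1024

Derivation:
Step 0: N_X=0, N_A=1, L=1
Step 1: N_X=0, N_A=4, L=4
Step 2: N_X=0, N_A=16, L=16
Step 3: N_X=0, N_A=64, L=64
Step 4: N_X=0, N_A=256, L=256
Step 5: N_X=0, N_A=1024, L=1024


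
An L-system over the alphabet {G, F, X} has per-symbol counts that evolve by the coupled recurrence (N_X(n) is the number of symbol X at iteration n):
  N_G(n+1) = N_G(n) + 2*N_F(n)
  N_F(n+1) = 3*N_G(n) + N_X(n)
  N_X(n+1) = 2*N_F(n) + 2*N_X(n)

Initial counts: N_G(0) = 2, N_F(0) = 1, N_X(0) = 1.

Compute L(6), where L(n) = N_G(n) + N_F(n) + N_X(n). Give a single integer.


Answer: 9436

Derivation:
Step 0: N_G=2, N_F=1, N_X=1, L=4
Step 1: N_G=4, N_F=7, N_X=4, L=15
Step 2: N_G=18, N_F=16, N_X=22, L=56
Step 3: N_G=50, N_F=76, N_X=76, L=202
Step 4: N_G=202, N_F=226, N_X=304, L=732
Step 5: N_G=654, N_F=910, N_X=1060, L=2624
Step 6: N_G=2474, N_F=3022, N_X=3940, L=9436


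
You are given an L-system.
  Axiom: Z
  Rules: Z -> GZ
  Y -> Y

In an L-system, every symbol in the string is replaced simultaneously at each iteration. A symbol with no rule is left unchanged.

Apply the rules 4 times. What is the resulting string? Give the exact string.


Step 0: Z
Step 1: GZ
Step 2: GGZ
Step 3: GGGZ
Step 4: GGGGZ

Answer: GGGGZ


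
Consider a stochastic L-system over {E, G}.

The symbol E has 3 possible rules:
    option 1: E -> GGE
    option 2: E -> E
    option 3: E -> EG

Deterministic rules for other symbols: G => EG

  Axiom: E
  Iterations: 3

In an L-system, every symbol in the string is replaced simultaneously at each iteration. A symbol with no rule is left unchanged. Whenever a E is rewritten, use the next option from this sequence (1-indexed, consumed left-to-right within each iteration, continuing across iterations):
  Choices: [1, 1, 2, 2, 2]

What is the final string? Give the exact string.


Answer: EEGEEGEGEGE

Derivation:
Step 0: E
Step 1: GGE  (used choices [1])
Step 2: EGEGGGE  (used choices [1])
Step 3: EEGEEGEGEGE  (used choices [2, 2, 2])


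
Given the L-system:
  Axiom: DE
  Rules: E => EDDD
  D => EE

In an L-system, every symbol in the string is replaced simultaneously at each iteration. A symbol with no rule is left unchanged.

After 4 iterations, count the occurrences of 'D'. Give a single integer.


Step 0: DE  (1 'D')
Step 1: EEEDDD  (3 'D')
Step 2: EDDDEDDDEDDDEEEEEE  (9 'D')
Step 3: EDDDEEEEEEEDDDEEEEEEEDDDEEEEEEEDDDEDDDEDDDEDDDEDDDEDDD  (27 'D')
Step 4: EDDDEEEEEEEDDDEDDDEDDDEDDDEDDDEDDDEDDDEEEEEEEDDDEDDDEDDDEDDDEDDDEDDDEDDDEEEEEEEDDDEDDDEDDDEDDDEDDDEDDDEDDDEEEEEEEDDDEEEEEEEDDDEEEEEEEDDDEEEEEEEDDDEEEEEEEDDDEEEEEE  (81 'D')

Answer: 81


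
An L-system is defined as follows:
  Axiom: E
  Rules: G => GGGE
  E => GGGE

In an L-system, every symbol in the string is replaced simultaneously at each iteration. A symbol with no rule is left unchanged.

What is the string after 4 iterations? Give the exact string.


Step 0: E
Step 1: GGGE
Step 2: GGGEGGGEGGGEGGGE
Step 3: GGGEGGGEGGGEGGGEGGGEGGGEGGGEGGGEGGGEGGGEGGGEGGGEGGGEGGGEGGGEGGGE
Step 4: GGGEGGGEGGGEGGGEGGGEGGGEGGGEGGGEGGGEGGGEGGGEGGGEGGGEGGGEGGGEGGGEGGGEGGGEGGGEGGGEGGGEGGGEGGGEGGGEGGGEGGGEGGGEGGGEGGGEGGGEGGGEGGGEGGGEGGGEGGGEGGGEGGGEGGGEGGGEGGGEGGGEGGGEGGGEGGGEGGGEGGGEGGGEGGGEGGGEGGGEGGGEGGGEGGGEGGGEGGGEGGGEGGGEGGGEGGGEGGGEGGGEGGGEGGGEGGGE

Answer: GGGEGGGEGGGEGGGEGGGEGGGEGGGEGGGEGGGEGGGEGGGEGGGEGGGEGGGEGGGEGGGEGGGEGGGEGGGEGGGEGGGEGGGEGGGEGGGEGGGEGGGEGGGEGGGEGGGEGGGEGGGEGGGEGGGEGGGEGGGEGGGEGGGEGGGEGGGEGGGEGGGEGGGEGGGEGGGEGGGEGGGEGGGEGGGEGGGEGGGEGGGEGGGEGGGEGGGEGGGEGGGEGGGEGGGEGGGEGGGEGGGEGGGEGGGEGGGE


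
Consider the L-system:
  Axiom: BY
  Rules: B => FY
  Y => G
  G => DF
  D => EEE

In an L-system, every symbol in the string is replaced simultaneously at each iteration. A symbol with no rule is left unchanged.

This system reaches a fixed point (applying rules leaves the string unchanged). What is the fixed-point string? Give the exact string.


Answer: FEEEFEEEF

Derivation:
Step 0: BY
Step 1: FYG
Step 2: FGDF
Step 3: FDFEEEF
Step 4: FEEEFEEEF
Step 5: FEEEFEEEF  (unchanged — fixed point at step 4)


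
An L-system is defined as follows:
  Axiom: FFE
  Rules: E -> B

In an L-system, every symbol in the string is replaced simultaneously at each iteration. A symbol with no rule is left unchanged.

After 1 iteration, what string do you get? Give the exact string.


Step 0: FFE
Step 1: FFB

Answer: FFB


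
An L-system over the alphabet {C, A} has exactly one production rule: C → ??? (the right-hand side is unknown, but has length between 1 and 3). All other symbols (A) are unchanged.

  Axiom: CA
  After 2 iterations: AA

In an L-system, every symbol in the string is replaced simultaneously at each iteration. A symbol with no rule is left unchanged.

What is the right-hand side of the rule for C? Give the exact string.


Trying C → A:
  Step 0: CA
  Step 1: AA
  Step 2: AA
Matches the given result.

Answer: A


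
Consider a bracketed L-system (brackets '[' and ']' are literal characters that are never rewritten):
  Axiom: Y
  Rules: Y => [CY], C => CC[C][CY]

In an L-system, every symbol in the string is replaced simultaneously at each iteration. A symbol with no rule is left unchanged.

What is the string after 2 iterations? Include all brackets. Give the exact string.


Answer: [CC[C][CY][CY]]

Derivation:
Step 0: Y
Step 1: [CY]
Step 2: [CC[C][CY][CY]]


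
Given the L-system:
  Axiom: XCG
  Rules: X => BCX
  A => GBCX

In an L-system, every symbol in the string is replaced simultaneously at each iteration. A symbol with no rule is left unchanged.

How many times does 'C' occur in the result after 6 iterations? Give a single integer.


Answer: 7

Derivation:
Step 0: XCG  (1 'C')
Step 1: BCXCG  (2 'C')
Step 2: BCBCXCG  (3 'C')
Step 3: BCBCBCXCG  (4 'C')
Step 4: BCBCBCBCXCG  (5 'C')
Step 5: BCBCBCBCBCXCG  (6 'C')
Step 6: BCBCBCBCBCBCXCG  (7 'C')


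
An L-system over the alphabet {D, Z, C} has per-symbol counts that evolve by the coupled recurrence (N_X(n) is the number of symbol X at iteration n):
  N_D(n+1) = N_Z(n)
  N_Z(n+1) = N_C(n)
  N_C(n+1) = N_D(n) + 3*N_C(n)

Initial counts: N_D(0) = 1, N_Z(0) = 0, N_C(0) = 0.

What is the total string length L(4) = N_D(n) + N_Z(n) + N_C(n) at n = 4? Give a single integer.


Answer: 40

Derivation:
Step 0: N_D=1, N_Z=0, N_C=0, L=1
Step 1: N_D=0, N_Z=0, N_C=1, L=1
Step 2: N_D=0, N_Z=1, N_C=3, L=4
Step 3: N_D=1, N_Z=3, N_C=9, L=13
Step 4: N_D=3, N_Z=9, N_C=28, L=40


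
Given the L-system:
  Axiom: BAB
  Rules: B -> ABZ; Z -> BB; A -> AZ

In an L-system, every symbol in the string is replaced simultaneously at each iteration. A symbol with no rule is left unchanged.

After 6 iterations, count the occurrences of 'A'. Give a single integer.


Answer: 181

Derivation:
Step 0: BAB  (1 'A')
Step 1: ABZAZABZ  (3 'A')
Step 2: AZABZBBAZBBAZABZBB  (5 'A')
Step 3: AZBBAZABZBBABZABZAZBBABZABZAZBBAZABZBBABZABZ  (13 'A')
Step 4: AZBBABZABZAZBBAZABZBBABZABZAZABZBBAZABZBBAZBBABZABZAZABZBBAZABZBBAZBBABZABZAZBBAZABZBBABZABZAZABZBBAZABZBB  (31 'A')
Step 5: AZBBABZABZAZABZBBAZABZBBAZBBABZABZAZBBAZABZBBABZABZAZABZBBAZABZBBAZBBAZABZBBABZABZAZBBAZABZBBABZABZAZBBABZABZAZABZBBAZABZBBAZBBAZABZBBABZABZAZBBAZABZBBABZABZAZBBABZABZAZABZBBAZABZBBAZBBABZABZAZBBAZABZBBABZABZAZABZBBAZABZBBAZBBAZABZBBABZABZAZBBAZABZBBABZABZ  (75 'A')
Step 6: AZBBABZABZAZABZBBAZABZBBAZBBAZABZBBABZABZAZBBAZABZBBABZABZAZBBABZABZAZABZBBAZABZBBAZBBABZABZAZBBAZABZBBABZABZAZABZBBAZABZBBAZBBAZABZBBABZABZAZBBAZABZBBABZABZAZBBABZABZAZBBAZABZBBABZABZAZABZBBAZABZBBAZBBABZABZAZBBAZABZBBABZABZAZABZBBAZABZBBAZBBABZABZAZABZBBAZABZBBAZBBAZABZBBABZABZAZBBAZABZBBABZABZAZBBABZABZAZBBAZABZBBABZABZAZABZBBAZABZBBAZBBABZABZAZBBAZABZBBABZABZAZABZBBAZABZBBAZBBABZABZAZABZBBAZABZBBAZBBAZABZBBABZABZAZBBAZABZBBABZABZAZBBABZABZAZABZBBAZABZBBAZBBABZABZAZBBAZABZBBABZABZAZABZBBAZABZBBAZBBAZABZBBABZABZAZBBAZABZBBABZABZAZBBABZABZAZBBAZABZBBABZABZAZABZBBAZABZBBAZBBABZABZAZBBAZABZBBABZABZAZABZBBAZABZBB  (181 'A')


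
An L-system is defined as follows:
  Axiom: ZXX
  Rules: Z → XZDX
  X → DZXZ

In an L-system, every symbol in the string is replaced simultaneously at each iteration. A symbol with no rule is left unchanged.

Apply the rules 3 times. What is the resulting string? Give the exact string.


Step 0: ZXX
Step 1: XZDXDZXZDZXZ
Step 2: DZXZXZDXDDZXZDXZDXDZXZXZDXDXZDXDZXZXZDX
Step 3: DXZDXDZXZXZDXDZXZXZDXDDZXZDDXZDXDZXZXZDXDDZXZXZDXDDZXZDXZDXDZXZXZDXDZXZXZDXDDZXZDDZXZXZDXDDZXZDXZDXDZXZXZDXDZXZXZDXDDZXZ

Answer: DXZDXDZXZXZDXDZXZXZDXDDZXZDDXZDXDZXZXZDXDDZXZXZDXDDZXZDXZDXDZXZXZDXDZXZXZDXDDZXZDDZXZXZDXDDZXZDXZDXDZXZXZDXDZXZXZDXDDZXZ


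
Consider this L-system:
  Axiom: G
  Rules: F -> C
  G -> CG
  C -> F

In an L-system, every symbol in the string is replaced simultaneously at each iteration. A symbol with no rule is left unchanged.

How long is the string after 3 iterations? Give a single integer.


Step 0: length = 1
Step 1: length = 2
Step 2: length = 3
Step 3: length = 4

Answer: 4


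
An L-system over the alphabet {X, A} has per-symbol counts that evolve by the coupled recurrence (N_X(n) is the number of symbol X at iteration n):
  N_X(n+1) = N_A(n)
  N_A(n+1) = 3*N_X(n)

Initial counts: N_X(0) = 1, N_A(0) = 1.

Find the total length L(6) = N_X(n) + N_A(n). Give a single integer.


Step 0: N_X=1, N_A=1, L=2
Step 1: N_X=1, N_A=3, L=4
Step 2: N_X=3, N_A=3, L=6
Step 3: N_X=3, N_A=9, L=12
Step 4: N_X=9, N_A=9, L=18
Step 5: N_X=9, N_A=27, L=36
Step 6: N_X=27, N_A=27, L=54

Answer: 54


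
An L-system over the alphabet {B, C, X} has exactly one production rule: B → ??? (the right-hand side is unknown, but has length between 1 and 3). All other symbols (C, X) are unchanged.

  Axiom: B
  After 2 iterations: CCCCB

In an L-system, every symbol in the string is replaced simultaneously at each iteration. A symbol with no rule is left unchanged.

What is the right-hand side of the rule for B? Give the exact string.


Answer: CCB

Derivation:
Trying B → CCB:
  Step 0: B
  Step 1: CCB
  Step 2: CCCCB
Matches the given result.


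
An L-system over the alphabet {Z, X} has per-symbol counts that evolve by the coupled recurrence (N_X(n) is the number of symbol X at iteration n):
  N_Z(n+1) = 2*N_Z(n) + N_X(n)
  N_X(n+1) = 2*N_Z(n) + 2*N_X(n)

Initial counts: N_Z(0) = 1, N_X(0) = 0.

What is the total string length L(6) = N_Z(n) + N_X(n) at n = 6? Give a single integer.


Answer: 1912

Derivation:
Step 0: N_Z=1, N_X=0, L=1
Step 1: N_Z=2, N_X=2, L=4
Step 2: N_Z=6, N_X=8, L=14
Step 3: N_Z=20, N_X=28, L=48
Step 4: N_Z=68, N_X=96, L=164
Step 5: N_Z=232, N_X=328, L=560
Step 6: N_Z=792, N_X=1120, L=1912


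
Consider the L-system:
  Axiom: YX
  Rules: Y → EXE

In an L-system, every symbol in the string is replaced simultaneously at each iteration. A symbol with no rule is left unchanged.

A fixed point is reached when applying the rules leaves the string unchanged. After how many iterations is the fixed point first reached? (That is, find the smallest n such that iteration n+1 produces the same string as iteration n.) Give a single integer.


Answer: 1

Derivation:
Step 0: YX
Step 1: EXEX
Step 2: EXEX  (unchanged — fixed point at step 1)


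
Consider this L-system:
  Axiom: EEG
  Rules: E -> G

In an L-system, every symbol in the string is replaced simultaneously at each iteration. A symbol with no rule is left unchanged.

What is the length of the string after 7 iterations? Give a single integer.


Answer: 3

Derivation:
Step 0: length = 3
Step 1: length = 3
Step 2: length = 3
Step 3: length = 3
Step 4: length = 3
Step 5: length = 3
Step 6: length = 3
Step 7: length = 3


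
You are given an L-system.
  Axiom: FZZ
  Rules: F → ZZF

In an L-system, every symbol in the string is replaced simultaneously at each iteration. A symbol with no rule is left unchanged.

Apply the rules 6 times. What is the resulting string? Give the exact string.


Answer: ZZZZZZZZZZZZFZZ

Derivation:
Step 0: FZZ
Step 1: ZZFZZ
Step 2: ZZZZFZZ
Step 3: ZZZZZZFZZ
Step 4: ZZZZZZZZFZZ
Step 5: ZZZZZZZZZZFZZ
Step 6: ZZZZZZZZZZZZFZZ


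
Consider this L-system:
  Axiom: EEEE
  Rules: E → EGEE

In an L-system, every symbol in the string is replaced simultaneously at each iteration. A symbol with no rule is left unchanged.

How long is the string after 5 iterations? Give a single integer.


Answer: 1456

Derivation:
Step 0: length = 4
Step 1: length = 16
Step 2: length = 52
Step 3: length = 160
Step 4: length = 484
Step 5: length = 1456


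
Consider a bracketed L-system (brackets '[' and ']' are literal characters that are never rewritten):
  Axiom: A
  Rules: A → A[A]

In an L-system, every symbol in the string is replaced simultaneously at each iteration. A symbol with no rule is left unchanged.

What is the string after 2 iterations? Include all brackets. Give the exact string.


Step 0: A
Step 1: A[A]
Step 2: A[A][A[A]]

Answer: A[A][A[A]]


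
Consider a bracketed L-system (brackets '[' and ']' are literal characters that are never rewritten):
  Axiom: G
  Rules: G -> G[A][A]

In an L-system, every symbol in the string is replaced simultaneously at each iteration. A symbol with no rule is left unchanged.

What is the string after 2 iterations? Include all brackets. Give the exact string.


Step 0: G
Step 1: G[A][A]
Step 2: G[A][A][A][A]

Answer: G[A][A][A][A]


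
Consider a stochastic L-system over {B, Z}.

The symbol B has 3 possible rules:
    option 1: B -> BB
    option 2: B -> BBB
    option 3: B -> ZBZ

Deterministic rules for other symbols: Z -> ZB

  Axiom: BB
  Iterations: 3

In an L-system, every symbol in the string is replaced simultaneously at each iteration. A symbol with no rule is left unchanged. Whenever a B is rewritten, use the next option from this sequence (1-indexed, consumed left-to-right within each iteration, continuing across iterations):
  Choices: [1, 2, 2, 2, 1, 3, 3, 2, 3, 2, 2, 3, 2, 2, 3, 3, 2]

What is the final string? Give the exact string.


Step 0: BB
Step 1: BBBBB  (used choices [1, 2])
Step 2: BBBBBBBBZBZZBZ  (used choices [2, 2, 1, 3, 3])
Step 3: BBBZBZBBBBBBZBZBBBBBBZBZZBZBZZBZBBBBZB  (used choices [2, 3, 2, 2, 3, 2, 2, 3, 3, 2])

Answer: BBBZBZBBBBBBZBZBBBBBBZBZZBZBZZBZBBBBZB


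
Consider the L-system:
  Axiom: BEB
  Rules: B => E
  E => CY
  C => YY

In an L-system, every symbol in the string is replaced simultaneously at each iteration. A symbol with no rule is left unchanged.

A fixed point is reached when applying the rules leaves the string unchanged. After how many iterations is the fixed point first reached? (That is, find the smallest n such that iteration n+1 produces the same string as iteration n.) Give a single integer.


Answer: 3

Derivation:
Step 0: BEB
Step 1: ECYE
Step 2: CYYYYCY
Step 3: YYYYYYYYY
Step 4: YYYYYYYYY  (unchanged — fixed point at step 3)


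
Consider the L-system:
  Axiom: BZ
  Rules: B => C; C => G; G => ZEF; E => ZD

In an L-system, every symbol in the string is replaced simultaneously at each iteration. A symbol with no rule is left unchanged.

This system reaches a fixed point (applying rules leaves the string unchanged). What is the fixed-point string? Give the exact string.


Answer: ZZDFZ

Derivation:
Step 0: BZ
Step 1: CZ
Step 2: GZ
Step 3: ZEFZ
Step 4: ZZDFZ
Step 5: ZZDFZ  (unchanged — fixed point at step 4)


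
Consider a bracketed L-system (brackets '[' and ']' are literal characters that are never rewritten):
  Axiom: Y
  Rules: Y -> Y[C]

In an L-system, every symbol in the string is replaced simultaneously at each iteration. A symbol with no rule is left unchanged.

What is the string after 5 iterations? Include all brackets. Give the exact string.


Step 0: Y
Step 1: Y[C]
Step 2: Y[C][C]
Step 3: Y[C][C][C]
Step 4: Y[C][C][C][C]
Step 5: Y[C][C][C][C][C]

Answer: Y[C][C][C][C][C]


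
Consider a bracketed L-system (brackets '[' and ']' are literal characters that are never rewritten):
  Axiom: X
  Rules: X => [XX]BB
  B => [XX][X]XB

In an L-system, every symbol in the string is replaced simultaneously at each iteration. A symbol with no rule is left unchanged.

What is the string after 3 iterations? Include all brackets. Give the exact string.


Step 0: X
Step 1: [XX]BB
Step 2: [[XX]BB[XX]BB][XX][X]XB[XX][X]XB
Step 3: [[[XX]BB[XX]BB][XX][X]XB[XX][X]XB[[XX]BB[XX]BB][XX][X]XB[XX][X]XB][[XX]BB[XX]BB][[XX]BB][XX]BB[XX][X]XB[[XX]BB[XX]BB][[XX]BB][XX]BB[XX][X]XB

Answer: [[[XX]BB[XX]BB][XX][X]XB[XX][X]XB[[XX]BB[XX]BB][XX][X]XB[XX][X]XB][[XX]BB[XX]BB][[XX]BB][XX]BB[XX][X]XB[[XX]BB[XX]BB][[XX]BB][XX]BB[XX][X]XB


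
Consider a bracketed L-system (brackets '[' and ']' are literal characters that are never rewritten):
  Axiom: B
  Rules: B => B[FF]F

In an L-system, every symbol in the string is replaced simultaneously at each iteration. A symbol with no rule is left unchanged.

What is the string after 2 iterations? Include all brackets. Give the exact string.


Answer: B[FF]F[FF]F

Derivation:
Step 0: B
Step 1: B[FF]F
Step 2: B[FF]F[FF]F


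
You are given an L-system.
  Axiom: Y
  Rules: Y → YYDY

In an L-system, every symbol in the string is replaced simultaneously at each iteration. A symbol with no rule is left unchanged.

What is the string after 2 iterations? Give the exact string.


Step 0: Y
Step 1: YYDY
Step 2: YYDYYYDYDYYDY

Answer: YYDYYYDYDYYDY


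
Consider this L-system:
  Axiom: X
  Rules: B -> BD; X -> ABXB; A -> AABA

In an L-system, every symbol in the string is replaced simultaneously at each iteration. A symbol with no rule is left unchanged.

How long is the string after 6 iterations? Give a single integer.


Step 0: length = 1
Step 1: length = 4
Step 2: length = 12
Step 3: length = 32
Step 4: length = 85
Step 5: length = 234
Step 6: length = 668

Answer: 668


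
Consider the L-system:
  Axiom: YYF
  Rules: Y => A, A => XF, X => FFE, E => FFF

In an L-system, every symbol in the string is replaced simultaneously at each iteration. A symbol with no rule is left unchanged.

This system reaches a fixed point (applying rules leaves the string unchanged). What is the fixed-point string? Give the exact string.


Answer: FFFFFFFFFFFFF

Derivation:
Step 0: YYF
Step 1: AAF
Step 2: XFXFF
Step 3: FFEFFFEFF
Step 4: FFFFFFFFFFFFF
Step 5: FFFFFFFFFFFFF  (unchanged — fixed point at step 4)


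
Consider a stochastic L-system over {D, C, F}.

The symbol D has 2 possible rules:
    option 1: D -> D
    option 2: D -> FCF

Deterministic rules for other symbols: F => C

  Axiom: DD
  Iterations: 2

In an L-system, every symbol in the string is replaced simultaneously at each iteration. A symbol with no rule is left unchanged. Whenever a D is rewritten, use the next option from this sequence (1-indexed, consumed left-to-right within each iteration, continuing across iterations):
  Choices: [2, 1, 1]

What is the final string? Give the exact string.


Step 0: DD
Step 1: FCFD  (used choices [2, 1])
Step 2: CCCD  (used choices [1])

Answer: CCCD


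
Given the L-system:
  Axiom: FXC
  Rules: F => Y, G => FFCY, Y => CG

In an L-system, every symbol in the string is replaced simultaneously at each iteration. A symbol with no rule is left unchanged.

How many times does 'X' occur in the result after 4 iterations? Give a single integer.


Step 0: FXC  (1 'X')
Step 1: YXC  (1 'X')
Step 2: CGXC  (1 'X')
Step 3: CFFCYXC  (1 'X')
Step 4: CYYCCGXC  (1 'X')

Answer: 1


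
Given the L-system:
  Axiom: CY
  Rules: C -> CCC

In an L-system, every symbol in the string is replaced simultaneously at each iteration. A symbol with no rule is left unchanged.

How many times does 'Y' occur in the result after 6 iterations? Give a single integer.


Answer: 1

Derivation:
Step 0: CY  (1 'Y')
Step 1: CCCY  (1 'Y')
Step 2: CCCCCCCCCY  (1 'Y')
Step 3: CCCCCCCCCCCCCCCCCCCCCCCCCCCY  (1 'Y')
Step 4: CCCCCCCCCCCCCCCCCCCCCCCCCCCCCCCCCCCCCCCCCCCCCCCCCCCCCCCCCCCCCCCCCCCCCCCCCCCCCCCCCY  (1 'Y')
Step 5: CCCCCCCCCCCCCCCCCCCCCCCCCCCCCCCCCCCCCCCCCCCCCCCCCCCCCCCCCCCCCCCCCCCCCCCCCCCCCCCCCCCCCCCCCCCCCCCCCCCCCCCCCCCCCCCCCCCCCCCCCCCCCCCCCCCCCCCCCCCCCCCCCCCCCCCCCCCCCCCCCCCCCCCCCCCCCCCCCCCCCCCCCCCCCCCCCCCCCCCCCCCCCCCCCCCCCCCCCCCCCCCCCCCCCCCCCCCCCCCCCCCY  (1 'Y')
Step 6: CCCCCCCCCCCCCCCCCCCCCCCCCCCCCCCCCCCCCCCCCCCCCCCCCCCCCCCCCCCCCCCCCCCCCCCCCCCCCCCCCCCCCCCCCCCCCCCCCCCCCCCCCCCCCCCCCCCCCCCCCCCCCCCCCCCCCCCCCCCCCCCCCCCCCCCCCCCCCCCCCCCCCCCCCCCCCCCCCCCCCCCCCCCCCCCCCCCCCCCCCCCCCCCCCCCCCCCCCCCCCCCCCCCCCCCCCCCCCCCCCCCCCCCCCCCCCCCCCCCCCCCCCCCCCCCCCCCCCCCCCCCCCCCCCCCCCCCCCCCCCCCCCCCCCCCCCCCCCCCCCCCCCCCCCCCCCCCCCCCCCCCCCCCCCCCCCCCCCCCCCCCCCCCCCCCCCCCCCCCCCCCCCCCCCCCCCCCCCCCCCCCCCCCCCCCCCCCCCCCCCCCCCCCCCCCCCCCCCCCCCCCCCCCCCCCCCCCCCCCCCCCCCCCCCCCCCCCCCCCCCCCCCCCCCCCCCCCCCCCCCCCCCCCCCCCCCCCCCCCCCCCCCCCCCCCCCCCCCCCCCCCCCCCCCCCCCCCCCCCCCCCCCCCCCCCCCCCCCCCCCCCCCCCCCCCCCCCCCCCCCCCCCCCCCCCCCCCCCCCCCCCCCCCCCCCCCCCCCCCCCCCCCCCCCCCCCCCCCCCCCCCCCCCCCCCCCCCCCCCCCCCCCCCCCCCCCCCCCCCCCCCCCCCCCCCCCCCCCCCCCCCCCCCCCY  (1 'Y')


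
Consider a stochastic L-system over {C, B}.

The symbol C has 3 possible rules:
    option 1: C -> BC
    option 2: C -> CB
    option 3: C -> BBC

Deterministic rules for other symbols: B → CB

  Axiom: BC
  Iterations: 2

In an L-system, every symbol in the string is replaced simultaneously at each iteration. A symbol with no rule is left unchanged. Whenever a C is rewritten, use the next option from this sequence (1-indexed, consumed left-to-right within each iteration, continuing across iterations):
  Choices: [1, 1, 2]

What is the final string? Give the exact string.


Answer: BCCBCBCB

Derivation:
Step 0: BC
Step 1: CBBC  (used choices [1])
Step 2: BCCBCBCB  (used choices [1, 2])


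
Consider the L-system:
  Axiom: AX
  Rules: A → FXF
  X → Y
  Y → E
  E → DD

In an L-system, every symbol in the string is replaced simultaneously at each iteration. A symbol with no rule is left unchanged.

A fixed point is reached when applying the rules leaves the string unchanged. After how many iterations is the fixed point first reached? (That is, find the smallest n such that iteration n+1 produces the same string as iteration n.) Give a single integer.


Step 0: AX
Step 1: FXFY
Step 2: FYFE
Step 3: FEFDD
Step 4: FDDFDD
Step 5: FDDFDD  (unchanged — fixed point at step 4)

Answer: 4


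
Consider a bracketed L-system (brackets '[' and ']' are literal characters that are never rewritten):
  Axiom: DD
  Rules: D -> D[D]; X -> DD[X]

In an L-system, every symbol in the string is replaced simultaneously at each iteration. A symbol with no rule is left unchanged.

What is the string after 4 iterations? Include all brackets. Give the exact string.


Answer: D[D][D[D]][D[D][D[D]]][D[D][D[D]][D[D][D[D]]]]D[D][D[D]][D[D][D[D]]][D[D][D[D]][D[D][D[D]]]]

Derivation:
Step 0: DD
Step 1: D[D]D[D]
Step 2: D[D][D[D]]D[D][D[D]]
Step 3: D[D][D[D]][D[D][D[D]]]D[D][D[D]][D[D][D[D]]]
Step 4: D[D][D[D]][D[D][D[D]]][D[D][D[D]][D[D][D[D]]]]D[D][D[D]][D[D][D[D]]][D[D][D[D]][D[D][D[D]]]]


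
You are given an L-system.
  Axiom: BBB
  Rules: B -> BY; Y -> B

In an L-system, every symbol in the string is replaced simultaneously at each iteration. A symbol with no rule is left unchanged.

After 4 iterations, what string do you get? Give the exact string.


Step 0: BBB
Step 1: BYBYBY
Step 2: BYBBYBBYB
Step 3: BYBBYBYBBYBYBBY
Step 4: BYBBYBYBBYBBYBYBBYBBYBYB

Answer: BYBBYBYBBYBBYBYBBYBBYBYB


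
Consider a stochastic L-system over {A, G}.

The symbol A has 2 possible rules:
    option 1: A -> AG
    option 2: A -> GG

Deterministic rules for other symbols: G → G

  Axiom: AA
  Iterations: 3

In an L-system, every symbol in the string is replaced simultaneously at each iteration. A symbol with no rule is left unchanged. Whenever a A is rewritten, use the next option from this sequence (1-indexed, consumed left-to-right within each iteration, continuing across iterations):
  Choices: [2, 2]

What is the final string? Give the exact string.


Answer: GGGG

Derivation:
Step 0: AA
Step 1: GGGG  (used choices [2, 2])
Step 2: GGGG  (used choices [])
Step 3: GGGG  (used choices [])


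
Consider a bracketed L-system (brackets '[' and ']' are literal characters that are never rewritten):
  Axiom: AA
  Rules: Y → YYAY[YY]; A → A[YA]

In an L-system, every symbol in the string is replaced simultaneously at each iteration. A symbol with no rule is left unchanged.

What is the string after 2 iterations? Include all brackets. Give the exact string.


Step 0: AA
Step 1: A[YA]A[YA]
Step 2: A[YA][YYAY[YY]A[YA]]A[YA][YYAY[YY]A[YA]]

Answer: A[YA][YYAY[YY]A[YA]]A[YA][YYAY[YY]A[YA]]


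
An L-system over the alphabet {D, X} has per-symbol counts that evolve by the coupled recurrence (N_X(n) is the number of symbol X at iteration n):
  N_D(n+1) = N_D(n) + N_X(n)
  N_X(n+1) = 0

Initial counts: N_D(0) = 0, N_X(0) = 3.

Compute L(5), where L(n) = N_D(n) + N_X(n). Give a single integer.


Answer: 3

Derivation:
Step 0: N_D=0, N_X=3, L=3
Step 1: N_D=3, N_X=0, L=3
Step 2: N_D=3, N_X=0, L=3
Step 3: N_D=3, N_X=0, L=3
Step 4: N_D=3, N_X=0, L=3
Step 5: N_D=3, N_X=0, L=3


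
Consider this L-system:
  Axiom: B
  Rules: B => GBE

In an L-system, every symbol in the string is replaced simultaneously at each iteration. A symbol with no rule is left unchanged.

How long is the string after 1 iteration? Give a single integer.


Answer: 3

Derivation:
Step 0: length = 1
Step 1: length = 3


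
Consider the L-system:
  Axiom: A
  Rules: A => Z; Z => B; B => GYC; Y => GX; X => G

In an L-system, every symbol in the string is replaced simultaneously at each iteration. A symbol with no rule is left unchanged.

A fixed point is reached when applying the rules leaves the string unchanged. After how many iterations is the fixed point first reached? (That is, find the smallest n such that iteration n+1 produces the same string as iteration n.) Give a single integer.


Step 0: A
Step 1: Z
Step 2: B
Step 3: GYC
Step 4: GGXC
Step 5: GGGC
Step 6: GGGC  (unchanged — fixed point at step 5)

Answer: 5


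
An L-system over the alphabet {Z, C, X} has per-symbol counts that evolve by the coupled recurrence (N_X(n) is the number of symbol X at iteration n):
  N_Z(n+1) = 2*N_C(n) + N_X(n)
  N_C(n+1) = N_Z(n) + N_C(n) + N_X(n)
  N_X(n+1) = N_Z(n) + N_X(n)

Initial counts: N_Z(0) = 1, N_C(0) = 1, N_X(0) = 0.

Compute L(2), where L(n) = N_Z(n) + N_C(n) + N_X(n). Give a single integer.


Answer: 13

Derivation:
Step 0: N_Z=1, N_C=1, N_X=0, L=2
Step 1: N_Z=2, N_C=2, N_X=1, L=5
Step 2: N_Z=5, N_C=5, N_X=3, L=13


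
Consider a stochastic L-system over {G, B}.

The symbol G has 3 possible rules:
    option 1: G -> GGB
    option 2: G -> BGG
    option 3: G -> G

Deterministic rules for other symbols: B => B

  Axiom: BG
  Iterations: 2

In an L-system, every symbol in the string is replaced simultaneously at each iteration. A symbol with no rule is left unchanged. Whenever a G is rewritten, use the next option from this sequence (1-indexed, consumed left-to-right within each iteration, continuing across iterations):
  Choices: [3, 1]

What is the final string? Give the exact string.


Answer: BGGB

Derivation:
Step 0: BG
Step 1: BG  (used choices [3])
Step 2: BGGB  (used choices [1])


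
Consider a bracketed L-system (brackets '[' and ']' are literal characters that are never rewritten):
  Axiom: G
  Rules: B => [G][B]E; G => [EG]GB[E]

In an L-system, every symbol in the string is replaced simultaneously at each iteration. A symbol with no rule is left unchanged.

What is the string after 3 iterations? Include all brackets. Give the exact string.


Step 0: G
Step 1: [EG]GB[E]
Step 2: [E[EG]GB[E]][EG]GB[E][G][B]E[E]
Step 3: [E[E[EG]GB[E]][EG]GB[E][G][B]E[E]][E[EG]GB[E]][EG]GB[E][G][B]E[E][[EG]GB[E]][[G][B]E]E[E]

Answer: [E[E[EG]GB[E]][EG]GB[E][G][B]E[E]][E[EG]GB[E]][EG]GB[E][G][B]E[E][[EG]GB[E]][[G][B]E]E[E]


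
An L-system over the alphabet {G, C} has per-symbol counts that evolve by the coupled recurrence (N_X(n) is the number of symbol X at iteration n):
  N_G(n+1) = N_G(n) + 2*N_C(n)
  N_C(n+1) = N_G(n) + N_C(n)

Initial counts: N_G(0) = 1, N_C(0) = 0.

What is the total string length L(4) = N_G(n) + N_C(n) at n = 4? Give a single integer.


Answer: 29

Derivation:
Step 0: N_G=1, N_C=0, L=1
Step 1: N_G=1, N_C=1, L=2
Step 2: N_G=3, N_C=2, L=5
Step 3: N_G=7, N_C=5, L=12
Step 4: N_G=17, N_C=12, L=29


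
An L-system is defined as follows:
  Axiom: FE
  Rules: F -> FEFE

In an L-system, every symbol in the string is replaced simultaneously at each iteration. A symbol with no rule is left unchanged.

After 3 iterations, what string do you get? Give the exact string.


Step 0: FE
Step 1: FEFEE
Step 2: FEFEEFEFEEE
Step 3: FEFEEFEFEEEFEFEEFEFEEEE

Answer: FEFEEFEFEEEFEFEEFEFEEEE


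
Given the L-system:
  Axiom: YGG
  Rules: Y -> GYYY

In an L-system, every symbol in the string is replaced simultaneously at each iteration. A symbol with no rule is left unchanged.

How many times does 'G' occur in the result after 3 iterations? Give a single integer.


Answer: 15

Derivation:
Step 0: YGG  (2 'G')
Step 1: GYYYGG  (3 'G')
Step 2: GGYYYGYYYGYYYGG  (6 'G')
Step 3: GGGYYYGYYYGYYYGGYYYGYYYGYYYGGYYYGYYYGYYYGG  (15 'G')


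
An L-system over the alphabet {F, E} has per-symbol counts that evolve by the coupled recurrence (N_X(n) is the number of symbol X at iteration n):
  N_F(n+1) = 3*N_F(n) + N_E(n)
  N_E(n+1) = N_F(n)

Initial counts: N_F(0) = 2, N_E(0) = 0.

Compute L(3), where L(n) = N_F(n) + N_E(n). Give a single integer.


Answer: 86

Derivation:
Step 0: N_F=2, N_E=0, L=2
Step 1: N_F=6, N_E=2, L=8
Step 2: N_F=20, N_E=6, L=26
Step 3: N_F=66, N_E=20, L=86


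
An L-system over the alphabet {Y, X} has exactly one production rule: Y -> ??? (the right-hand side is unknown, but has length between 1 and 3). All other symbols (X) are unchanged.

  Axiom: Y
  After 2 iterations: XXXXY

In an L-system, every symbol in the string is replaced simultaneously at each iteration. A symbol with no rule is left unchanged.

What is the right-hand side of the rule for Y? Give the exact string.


Trying Y -> XXY:
  Step 0: Y
  Step 1: XXY
  Step 2: XXXXY
Matches the given result.

Answer: XXY


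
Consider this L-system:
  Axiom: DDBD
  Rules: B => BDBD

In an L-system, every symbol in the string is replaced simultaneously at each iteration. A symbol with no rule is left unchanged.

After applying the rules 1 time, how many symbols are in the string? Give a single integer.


Step 0: length = 4
Step 1: length = 7

Answer: 7


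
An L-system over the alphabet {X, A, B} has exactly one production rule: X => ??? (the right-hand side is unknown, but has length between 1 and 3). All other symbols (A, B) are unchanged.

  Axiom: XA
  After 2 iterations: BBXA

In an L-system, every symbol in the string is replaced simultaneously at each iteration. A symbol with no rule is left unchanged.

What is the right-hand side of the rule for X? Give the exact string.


Trying X => BX:
  Step 0: XA
  Step 1: BXA
  Step 2: BBXA
Matches the given result.

Answer: BX


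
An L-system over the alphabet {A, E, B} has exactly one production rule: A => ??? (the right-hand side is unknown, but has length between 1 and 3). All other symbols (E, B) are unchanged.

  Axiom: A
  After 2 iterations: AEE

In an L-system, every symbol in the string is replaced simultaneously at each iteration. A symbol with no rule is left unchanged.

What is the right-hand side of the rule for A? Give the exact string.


Answer: AE

Derivation:
Trying A => AE:
  Step 0: A
  Step 1: AE
  Step 2: AEE
Matches the given result.


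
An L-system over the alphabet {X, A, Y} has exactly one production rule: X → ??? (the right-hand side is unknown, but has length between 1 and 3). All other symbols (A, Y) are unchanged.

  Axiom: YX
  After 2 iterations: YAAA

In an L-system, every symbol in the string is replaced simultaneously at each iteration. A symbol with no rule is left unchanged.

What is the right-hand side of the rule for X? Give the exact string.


Trying X → AAA:
  Step 0: YX
  Step 1: YAAA
  Step 2: YAAA
Matches the given result.

Answer: AAA
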